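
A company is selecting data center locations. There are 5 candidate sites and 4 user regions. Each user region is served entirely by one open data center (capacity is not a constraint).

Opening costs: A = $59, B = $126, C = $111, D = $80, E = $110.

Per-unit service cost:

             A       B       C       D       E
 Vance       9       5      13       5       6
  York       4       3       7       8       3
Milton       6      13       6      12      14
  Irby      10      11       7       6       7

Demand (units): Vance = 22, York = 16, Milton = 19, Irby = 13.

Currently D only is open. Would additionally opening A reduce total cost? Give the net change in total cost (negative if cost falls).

Yes — net change −119 (cost falls by 119).

Current service cost with {D}: 544.
Adding A: each user region re-picks its cheapest; new service cost 366, saving 178.
Extra fixed cost: 59. Net change = 59 − 178 = -119.
(Totals: 624 → 505.)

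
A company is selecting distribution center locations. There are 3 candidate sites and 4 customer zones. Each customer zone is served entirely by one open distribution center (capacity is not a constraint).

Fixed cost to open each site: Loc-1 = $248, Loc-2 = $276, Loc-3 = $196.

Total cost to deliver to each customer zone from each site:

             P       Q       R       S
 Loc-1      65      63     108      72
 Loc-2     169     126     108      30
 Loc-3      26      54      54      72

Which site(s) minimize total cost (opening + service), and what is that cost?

For any fixed open set, each customer zone goes to its cheapest open site; total = fixed + service.
{Loc-3}: P→Loc-3 26, Q→Loc-3 54, R→Loc-3 54, S→Loc-3 72. Service 206; fixed 196; total 402.
{Loc-1}: service 308 + fixed 248 = 556
{Loc-2, Loc-3}: P→Loc-3 26, Q→Loc-3 54, R→Loc-3 54, S→Loc-2 30. Service 164; fixed 472; total 636.
{Loc-1, Loc-2, Loc-3}: service 164 + fixed 720 = 884
(All 7 nonempty subsets were checked; Loc-3 only is lowest.)

Open Loc-3 only; minimum total cost 402.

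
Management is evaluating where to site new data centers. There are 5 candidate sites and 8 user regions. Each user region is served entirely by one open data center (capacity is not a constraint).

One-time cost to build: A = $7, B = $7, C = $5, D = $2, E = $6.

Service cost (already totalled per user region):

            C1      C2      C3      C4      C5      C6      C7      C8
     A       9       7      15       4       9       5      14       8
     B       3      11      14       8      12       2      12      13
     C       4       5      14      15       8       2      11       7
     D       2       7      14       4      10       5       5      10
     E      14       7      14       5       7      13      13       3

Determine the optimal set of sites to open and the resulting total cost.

Open C and D; minimum total cost 54.

For any fixed open set, each user region goes to its cheapest open site; total = fixed + service.
{C, D}: C1→D 2, C2→C 5, C3→C 14, C4→D 4, C5→C 8, C6→C 2, C7→D 5, C8→C 7. Service 47; fixed 7; total 54.
{C, D, E}: C1→D 2, C2→C 5, C3→C 14, C4→D 4, C5→E 7, C6→C 2, C7→D 5, C8→E 3. Service 42; fixed 13; total 55.
{D, E}: service 47 + fixed 8 = 55
{A, B, C, D, E}: service 42 + fixed 27 = 69
No other subset beats 54.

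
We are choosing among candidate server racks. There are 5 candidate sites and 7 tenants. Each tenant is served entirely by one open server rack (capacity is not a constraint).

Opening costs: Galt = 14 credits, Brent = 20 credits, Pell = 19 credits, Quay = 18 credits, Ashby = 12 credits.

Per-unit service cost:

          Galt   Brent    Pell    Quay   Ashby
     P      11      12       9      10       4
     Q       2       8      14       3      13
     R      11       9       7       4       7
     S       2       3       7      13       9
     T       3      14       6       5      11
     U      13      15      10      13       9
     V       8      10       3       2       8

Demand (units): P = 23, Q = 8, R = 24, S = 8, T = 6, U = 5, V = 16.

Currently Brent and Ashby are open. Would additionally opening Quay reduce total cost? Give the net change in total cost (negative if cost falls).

Yes — net change −226 (cost falls by 226).

Current service cost with {Brent, Ashby}: 587.
Adding Quay: each tenant re-picks its cheapest; new service cost 343, saving 244.
Extra fixed cost: 18. Net change = 18 − 244 = -226.
(Totals: 619 → 393.)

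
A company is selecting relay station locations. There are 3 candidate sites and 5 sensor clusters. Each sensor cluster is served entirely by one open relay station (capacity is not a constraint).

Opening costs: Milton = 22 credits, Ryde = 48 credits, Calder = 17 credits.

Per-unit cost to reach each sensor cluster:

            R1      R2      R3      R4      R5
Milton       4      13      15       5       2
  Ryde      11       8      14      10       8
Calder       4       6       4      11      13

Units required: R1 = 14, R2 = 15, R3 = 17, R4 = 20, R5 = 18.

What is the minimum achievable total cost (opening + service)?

Minimum total cost: 389

For any fixed open set, each sensor cluster goes to its cheapest open site; total = fixed + service.
{Milton, Calder}: R1→Milton 4·14=56, R2→Calder 6·15=90, R3→Calder 4·17=68, R4→Milton 5·20=100, R5→Milton 2·18=36. Service 350; fixed 39; total 389.
{Milton, Ryde, Calder}: R1→Milton 4·14=56, R2→Calder 6·15=90, R3→Calder 4·17=68, R4→Milton 5·20=100, R5→Milton 2·18=36. Service 350; fixed 87; total 437.
{Milton, Ryde}: service 550 + fixed 70 = 620
{Calder}: service 668 + fixed 17 = 685
No other subset beats 389.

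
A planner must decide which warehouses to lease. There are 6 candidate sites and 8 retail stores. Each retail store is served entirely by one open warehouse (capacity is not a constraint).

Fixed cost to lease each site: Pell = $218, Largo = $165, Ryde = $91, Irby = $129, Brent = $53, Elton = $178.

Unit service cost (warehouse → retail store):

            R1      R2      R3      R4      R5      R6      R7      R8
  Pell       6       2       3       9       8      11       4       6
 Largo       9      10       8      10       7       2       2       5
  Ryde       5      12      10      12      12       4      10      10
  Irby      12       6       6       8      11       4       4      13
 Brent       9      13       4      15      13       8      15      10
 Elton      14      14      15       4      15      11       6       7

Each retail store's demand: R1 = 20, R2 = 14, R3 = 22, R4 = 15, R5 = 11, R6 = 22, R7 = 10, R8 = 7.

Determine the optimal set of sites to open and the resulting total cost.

Open Pell and Ryde; minimum total cost 896.

For any fixed open set, each retail store goes to its cheapest open site; total = fixed + service.
{Pell, Ryde}: R1→Ryde 5·20=100, R2→Pell 2·14=28, R3→Pell 3·22=66, R4→Pell 9·15=135, R5→Pell 8·11=88, R6→Ryde 4·22=88, R7→Pell 4·10=40, R8→Pell 6·7=42. Service 587; fixed 309; total 896.
{Pell, Largo}: service 525 + fixed 383 = 908
{Pell, Irby}: service 592 + fixed 347 = 939
{Pell, Largo, Ryde, Irby, Brent, Elton}: R1→Ryde 5·20=100, R2→Pell 2·14=28, R3→Pell 3·22=66, R4→Elton 4·15=60, R5→Largo 7·11=77, R6→Largo 2·22=44, R7→Largo 2·10=20, R8→Largo 5·7=35. Service 430; fixed 834; total 1264.
No other subset beats 896.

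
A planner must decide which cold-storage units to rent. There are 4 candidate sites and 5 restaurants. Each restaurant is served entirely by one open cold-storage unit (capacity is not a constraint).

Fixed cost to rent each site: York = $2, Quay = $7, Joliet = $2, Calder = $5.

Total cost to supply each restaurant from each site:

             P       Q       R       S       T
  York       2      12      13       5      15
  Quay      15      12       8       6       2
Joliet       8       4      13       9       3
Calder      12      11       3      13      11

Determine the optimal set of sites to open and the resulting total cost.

For any fixed open set, each restaurant goes to its cheapest open site; total = fixed + service.
{York, Joliet, Calder}: P→York 2, Q→Joliet 4, R→Calder 3, S→York 5, T→Joliet 3. Service 17; fixed 9; total 26.
{York, Joliet}: service 27 + fixed 4 = 31
{York, Quay, Joliet}: P→York 2, Q→Joliet 4, R→Quay 8, S→York 5, T→Quay 2. Service 21; fixed 11; total 32.
{York, Quay, Joliet, Calder}: service 16 + fixed 16 = 32
(All 15 nonempty subsets were checked; York, Joliet and Calder is lowest.)

Open York, Joliet and Calder; minimum total cost 26.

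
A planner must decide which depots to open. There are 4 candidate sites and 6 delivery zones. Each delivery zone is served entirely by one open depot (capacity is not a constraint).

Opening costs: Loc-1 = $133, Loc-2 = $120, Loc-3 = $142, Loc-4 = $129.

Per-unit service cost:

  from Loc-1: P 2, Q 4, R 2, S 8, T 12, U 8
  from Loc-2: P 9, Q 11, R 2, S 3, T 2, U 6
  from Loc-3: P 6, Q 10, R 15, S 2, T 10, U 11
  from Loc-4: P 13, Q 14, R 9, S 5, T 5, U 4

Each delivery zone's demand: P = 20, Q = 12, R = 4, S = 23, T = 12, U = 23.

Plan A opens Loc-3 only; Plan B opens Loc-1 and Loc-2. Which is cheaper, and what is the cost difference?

Plan B is cheaper by 281.

Plan A: {Loc-3}: P→Loc-3 6·20=120, Q→Loc-3 10·12=120, R→Loc-3 15·4=60, S→Loc-3 2·23=46, T→Loc-3 10·12=120, U→Loc-3 11·23=253. Service 719; fixed 142; total 861.
Plan B: {Loc-1, Loc-2}: P→Loc-1 2·20=40, Q→Loc-1 4·12=48, R→Loc-1 2·4=8, S→Loc-2 3·23=69, T→Loc-2 2·12=24, U→Loc-2 6·23=138. Service 327; fixed 253; total 580.
Difference: |861 − 580| = 281.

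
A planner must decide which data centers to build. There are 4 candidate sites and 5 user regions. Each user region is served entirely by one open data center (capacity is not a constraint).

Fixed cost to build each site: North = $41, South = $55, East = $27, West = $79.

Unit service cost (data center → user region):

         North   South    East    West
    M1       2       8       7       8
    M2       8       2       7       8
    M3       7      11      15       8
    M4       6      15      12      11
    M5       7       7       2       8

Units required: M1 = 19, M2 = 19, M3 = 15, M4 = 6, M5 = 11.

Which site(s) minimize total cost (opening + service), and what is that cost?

Open North, South and East; minimum total cost 362.

For any fixed open set, each user region goes to its cheapest open site; total = fixed + service.
{North, South, East}: M1→North 2·19=38, M2→South 2·19=38, M3→North 7·15=105, M4→North 6·6=36, M5→East 2·11=22. Service 239; fixed 123; total 362.
{North, South}: service 294 + fixed 96 = 390
{North, East}: service 334 + fixed 68 = 402
{North, South, East, West}: M1→North 2·19=38, M2→South 2·19=38, M3→North 7·15=105, M4→North 6·6=36, M5→East 2·11=22. Service 239; fixed 202; total 441.
(All 15 nonempty subsets were checked; North, South and East is lowest.)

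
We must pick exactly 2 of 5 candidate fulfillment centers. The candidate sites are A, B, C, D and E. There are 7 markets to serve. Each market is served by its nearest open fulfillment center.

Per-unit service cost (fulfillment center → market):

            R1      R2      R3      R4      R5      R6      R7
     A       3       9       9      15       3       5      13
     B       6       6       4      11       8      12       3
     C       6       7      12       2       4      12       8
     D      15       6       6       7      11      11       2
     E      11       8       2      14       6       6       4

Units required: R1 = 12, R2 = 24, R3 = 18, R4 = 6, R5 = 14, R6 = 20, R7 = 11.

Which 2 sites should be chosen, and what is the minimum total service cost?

With exactly 2 open, each market uses its cheapest among the chosen.
{A, B}: R1→A 3·12=36, R2→B 6·24=144, R3→B 4·18=72, R4→B 11·6=66, R5→A 3·14=42, R6→A 5·20=100, R7→B 3·11=33. Service cost 493.
{A, D}: service cost 494
{C, E}: service cost 508
Among all 10 size-2 choices, {A, B} is lowest.

Choose A and B; total service cost 493.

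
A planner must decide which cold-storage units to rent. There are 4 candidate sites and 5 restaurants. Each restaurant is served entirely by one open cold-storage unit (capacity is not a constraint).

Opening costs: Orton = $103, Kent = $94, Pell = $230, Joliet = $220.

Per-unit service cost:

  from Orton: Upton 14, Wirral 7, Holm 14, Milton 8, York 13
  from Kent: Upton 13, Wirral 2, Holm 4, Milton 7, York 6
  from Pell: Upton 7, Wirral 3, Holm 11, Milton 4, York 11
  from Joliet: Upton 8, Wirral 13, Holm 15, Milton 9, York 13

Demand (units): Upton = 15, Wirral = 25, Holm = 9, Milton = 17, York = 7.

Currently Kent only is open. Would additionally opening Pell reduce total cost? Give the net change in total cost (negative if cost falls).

No — net change +89 (cost rises by 89).

Current service cost with {Kent}: 442.
Adding Pell: each restaurant re-picks its cheapest; new service cost 301, saving 141.
Extra fixed cost: 230. Net change = 230 − 141 = 89.
(Totals: 536 → 625.)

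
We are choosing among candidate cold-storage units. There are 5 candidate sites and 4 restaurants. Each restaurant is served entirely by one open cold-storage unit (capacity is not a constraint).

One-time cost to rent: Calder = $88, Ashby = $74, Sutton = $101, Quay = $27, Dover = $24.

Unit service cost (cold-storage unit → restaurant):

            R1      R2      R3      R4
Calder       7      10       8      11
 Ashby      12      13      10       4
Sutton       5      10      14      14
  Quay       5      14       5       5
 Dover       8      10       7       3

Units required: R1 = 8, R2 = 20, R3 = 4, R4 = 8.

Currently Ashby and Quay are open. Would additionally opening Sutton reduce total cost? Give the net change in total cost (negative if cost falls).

Current service cost with {Ashby, Quay}: 352.
Adding Sutton: each restaurant re-picks its cheapest; new service cost 292, saving 60.
Extra fixed cost: 101. Net change = 101 − 60 = 41.
(Totals: 453 → 494.)

No — net change +41 (cost rises by 41).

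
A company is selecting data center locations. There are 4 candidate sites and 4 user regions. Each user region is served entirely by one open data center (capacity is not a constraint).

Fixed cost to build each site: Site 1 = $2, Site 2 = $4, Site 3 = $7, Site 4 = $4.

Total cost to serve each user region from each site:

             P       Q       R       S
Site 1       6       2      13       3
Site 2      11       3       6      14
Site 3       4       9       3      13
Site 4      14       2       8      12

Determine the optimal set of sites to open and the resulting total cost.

For any fixed open set, each user region goes to its cheapest open site; total = fixed + service.
{Site 1, Site 3}: P→Site 3 4, Q→Site 1 2, R→Site 3 3, S→Site 1 3. Service 12; fixed 9; total 21.
{Site 1, Site 2}: P→Site 1 6, Q→Site 1 2, R→Site 2 6, S→Site 1 3. Service 17; fixed 6; total 23.
{Site 1, Site 2, Site 3}: P→Site 3 4, Q→Site 1 2, R→Site 3 3, S→Site 1 3. Service 12; fixed 13; total 25.
{Site 1, Site 2, Site 3, Site 4}: P→Site 3 4, Q→Site 1 2, R→Site 3 3, S→Site 1 3. Service 12; fixed 17; total 29.
No other subset beats 21.

Open Site 1 and Site 3; minimum total cost 21.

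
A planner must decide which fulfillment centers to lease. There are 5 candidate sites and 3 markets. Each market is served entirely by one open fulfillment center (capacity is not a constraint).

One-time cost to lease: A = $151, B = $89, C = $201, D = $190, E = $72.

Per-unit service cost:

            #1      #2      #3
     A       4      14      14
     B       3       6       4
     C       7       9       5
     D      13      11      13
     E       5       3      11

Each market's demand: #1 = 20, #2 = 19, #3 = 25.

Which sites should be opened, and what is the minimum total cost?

Open B only; minimum total cost 363.

For any fixed open set, each market goes to its cheapest open site; total = fixed + service.
{B}: #1→B 3·20=60, #2→B 6·19=114, #3→B 4·25=100. Service 274; fixed 89; total 363.
{B, E}: service 217 + fixed 161 = 378
{E}: service 432 + fixed 72 = 504
{A, B, C, D, E}: service 217 + fixed 703 = 920
No other subset beats 363.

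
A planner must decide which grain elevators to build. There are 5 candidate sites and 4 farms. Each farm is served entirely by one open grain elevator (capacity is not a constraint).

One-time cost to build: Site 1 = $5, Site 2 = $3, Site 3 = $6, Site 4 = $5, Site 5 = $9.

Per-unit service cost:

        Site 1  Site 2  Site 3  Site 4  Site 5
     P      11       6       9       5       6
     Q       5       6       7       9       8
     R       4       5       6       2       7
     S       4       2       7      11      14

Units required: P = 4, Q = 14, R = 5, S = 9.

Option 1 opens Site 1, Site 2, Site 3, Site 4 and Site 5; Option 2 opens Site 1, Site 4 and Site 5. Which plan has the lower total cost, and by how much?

Option 1 is cheaper by 9.

Option 1: {Site 1, Site 2, Site 3, Site 4, Site 5}: P→Site 4 5·4=20, Q→Site 1 5·14=70, R→Site 4 2·5=10, S→Site 2 2·9=18. Service 118; fixed 28; total 146.
Option 2: {Site 1, Site 4, Site 5}: P→Site 4 5·4=20, Q→Site 1 5·14=70, R→Site 4 2·5=10, S→Site 1 4·9=36. Service 136; fixed 19; total 155.
Difference: |146 − 155| = 9.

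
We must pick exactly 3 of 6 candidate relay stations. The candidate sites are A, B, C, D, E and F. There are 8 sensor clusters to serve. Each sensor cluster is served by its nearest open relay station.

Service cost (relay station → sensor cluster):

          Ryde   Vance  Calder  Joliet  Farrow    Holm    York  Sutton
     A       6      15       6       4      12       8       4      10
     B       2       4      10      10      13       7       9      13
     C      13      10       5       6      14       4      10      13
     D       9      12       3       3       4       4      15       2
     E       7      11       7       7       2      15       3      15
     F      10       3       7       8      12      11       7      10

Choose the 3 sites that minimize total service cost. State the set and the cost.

With exactly 3 open, each sensor cluster uses its cheapest among the chosen.
{B, D, E}: Ryde→B 2, Vance→B 4, Calder→D 3, Joliet→D 3, Farrow→E 2, Holm→D 4, York→E 3, Sutton→D 2. Service cost 23.
{A, B, D}: service cost 26
{D, E, F}: service cost 27
Among all 20 size-3 choices, {B, D, E} is lowest.

Choose B, D and E; total service cost 23.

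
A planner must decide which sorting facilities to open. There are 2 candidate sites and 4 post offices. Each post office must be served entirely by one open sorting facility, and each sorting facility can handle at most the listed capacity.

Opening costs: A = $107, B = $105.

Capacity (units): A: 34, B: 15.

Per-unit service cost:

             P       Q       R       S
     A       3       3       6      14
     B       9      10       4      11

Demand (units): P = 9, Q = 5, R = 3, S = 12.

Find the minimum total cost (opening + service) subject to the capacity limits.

Minimum total cost: 335

Open {A}: P→A 3·9=27, Q→A 3·5=15, R→A 6·3=18, S→A 14·12=168.
Loads: A carries 29/34. Service 228; fixed 107; total 335.
Next best feasible plan costs 398.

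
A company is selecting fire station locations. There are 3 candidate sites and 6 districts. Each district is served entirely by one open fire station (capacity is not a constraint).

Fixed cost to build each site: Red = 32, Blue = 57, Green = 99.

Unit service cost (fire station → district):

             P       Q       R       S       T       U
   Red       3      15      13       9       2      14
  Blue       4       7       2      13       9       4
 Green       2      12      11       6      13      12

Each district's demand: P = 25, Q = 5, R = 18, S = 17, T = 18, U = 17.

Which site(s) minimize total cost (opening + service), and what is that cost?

Open Red and Blue; minimum total cost 492.

For any fixed open set, each district goes to its cheapest open site; total = fixed + service.
{Red, Blue}: P→Red 3·25=75, Q→Blue 7·5=35, R→Blue 2·18=36, S→Red 9·17=153, T→Red 2·18=36, U→Blue 4·17=68. Service 403; fixed 89; total 492.
{Red, Blue, Green}: service 327 + fixed 188 = 515
{Blue, Green}: service 453 + fixed 156 = 609
{Red}: service 811 + fixed 32 = 843
(All 7 nonempty subsets were checked; Red and Blue is lowest.)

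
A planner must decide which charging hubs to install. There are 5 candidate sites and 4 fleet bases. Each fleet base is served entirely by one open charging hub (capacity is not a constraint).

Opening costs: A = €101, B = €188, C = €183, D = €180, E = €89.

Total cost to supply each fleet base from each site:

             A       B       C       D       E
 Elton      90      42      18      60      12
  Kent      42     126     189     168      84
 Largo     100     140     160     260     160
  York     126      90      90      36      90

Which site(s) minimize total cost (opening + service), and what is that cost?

For any fixed open set, each fleet base goes to its cheapest open site; total = fixed + service.
{A, E}: Elton→E 12, Kent→A 42, Largo→A 100, York→E 90. Service 244; fixed 190; total 434.
{E}: service 346 + fixed 89 = 435
{A}: service 358 + fixed 101 = 459
{A, B, C, D, E}: service 190 + fixed 741 = 931
No other subset beats 434.

Open A and E; minimum total cost 434.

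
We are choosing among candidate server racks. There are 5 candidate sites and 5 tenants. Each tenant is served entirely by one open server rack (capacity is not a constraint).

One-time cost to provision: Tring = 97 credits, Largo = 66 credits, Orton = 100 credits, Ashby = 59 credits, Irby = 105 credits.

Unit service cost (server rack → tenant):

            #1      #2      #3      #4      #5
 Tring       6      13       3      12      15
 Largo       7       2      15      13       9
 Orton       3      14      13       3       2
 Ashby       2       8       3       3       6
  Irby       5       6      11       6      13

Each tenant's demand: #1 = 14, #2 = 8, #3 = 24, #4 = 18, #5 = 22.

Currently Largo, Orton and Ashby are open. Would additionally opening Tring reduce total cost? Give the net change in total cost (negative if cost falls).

Current service cost with {Largo, Orton, Ashby}: 214.
Adding Tring: each tenant re-picks its cheapest; new service cost 214, saving 0.
Extra fixed cost: 97. Net change = 97 − 0 = 97.
(Totals: 439 → 536.)

No — net change +97 (cost rises by 97).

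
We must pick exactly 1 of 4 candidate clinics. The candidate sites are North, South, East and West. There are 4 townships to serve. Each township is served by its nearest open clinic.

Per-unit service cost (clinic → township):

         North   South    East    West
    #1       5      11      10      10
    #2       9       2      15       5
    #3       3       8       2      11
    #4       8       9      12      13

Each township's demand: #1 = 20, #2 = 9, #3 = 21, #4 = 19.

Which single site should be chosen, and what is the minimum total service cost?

With exactly 1 open, each township uses its cheapest among the chosen.
{North}: #1→North 5·20=100, #2→North 9·9=81, #3→North 3·21=63, #4→North 8·19=152. Service cost 396.
{South}: service cost 577
{East}: service cost 605
Among all 4 size-1 choices, {North} is lowest.

Choose North only; total service cost 396.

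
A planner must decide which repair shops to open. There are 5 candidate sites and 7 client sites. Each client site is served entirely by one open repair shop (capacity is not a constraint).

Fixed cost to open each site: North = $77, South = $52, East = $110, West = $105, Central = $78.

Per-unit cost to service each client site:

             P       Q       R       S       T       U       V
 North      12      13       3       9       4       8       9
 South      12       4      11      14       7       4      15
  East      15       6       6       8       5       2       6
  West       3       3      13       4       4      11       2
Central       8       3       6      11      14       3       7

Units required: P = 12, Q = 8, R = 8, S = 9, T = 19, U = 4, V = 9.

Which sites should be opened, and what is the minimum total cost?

For any fixed open set, each client site goes to its cheapest open site; total = fixed + service.
{North, West}: P→West 3·12=36, Q→West 3·8=24, R→North 3·8=24, S→West 4·9=36, T→North 4·19=76, U→North 8·4=32, V→West 2·9=18. Service 246; fixed 182; total 428.
{West, Central}: service 250 + fixed 183 = 433
{West}: service 338 + fixed 105 = 443
{North, South, East, West, Central}: service 222 + fixed 422 = 644
No other subset beats 428.

Open North and West; minimum total cost 428.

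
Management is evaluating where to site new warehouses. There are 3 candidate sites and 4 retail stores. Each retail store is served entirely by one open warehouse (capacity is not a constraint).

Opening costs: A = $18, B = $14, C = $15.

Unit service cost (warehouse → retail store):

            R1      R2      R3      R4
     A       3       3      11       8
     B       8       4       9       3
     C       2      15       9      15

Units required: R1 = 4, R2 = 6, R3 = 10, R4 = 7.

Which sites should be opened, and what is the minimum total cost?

For any fixed open set, each retail store goes to its cheapest open site; total = fixed + service.
{B, C}: R1→C 2·4=8, R2→B 4·6=24, R3→B 9·10=90, R4→B 3·7=21. Service 143; fixed 29; total 172.
{A, B}: R1→A 3·4=12, R2→A 3·6=18, R3→B 9·10=90, R4→B 3·7=21. Service 141; fixed 32; total 173.
{B}: R1→B 8·4=32, R2→B 4·6=24, R3→B 9·10=90, R4→B 3·7=21. Service 167; fixed 14; total 181.
{A, B, C}: R1→C 2·4=8, R2→A 3·6=18, R3→B 9·10=90, R4→B 3·7=21. Service 137; fixed 47; total 184.
(All 7 nonempty subsets were checked; B and C is lowest.)

Open B and C; minimum total cost 172.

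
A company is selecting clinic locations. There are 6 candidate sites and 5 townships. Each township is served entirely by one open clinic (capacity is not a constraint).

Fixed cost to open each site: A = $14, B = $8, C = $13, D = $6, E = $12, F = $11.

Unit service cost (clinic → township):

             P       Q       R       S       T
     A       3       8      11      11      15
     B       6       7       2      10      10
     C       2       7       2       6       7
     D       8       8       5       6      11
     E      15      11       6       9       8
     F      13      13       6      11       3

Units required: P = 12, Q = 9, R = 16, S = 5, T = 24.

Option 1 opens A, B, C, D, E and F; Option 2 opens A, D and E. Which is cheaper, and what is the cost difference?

Option 1: {A, B, C, D, E, F}: P→C 2·12=24, Q→B 7·9=63, R→B 2·16=32, S→C 6·5=30, T→F 3·24=72. Service 221; fixed 64; total 285.
Option 2: {A, D, E}: P→A 3·12=36, Q→A 8·9=72, R→D 5·16=80, S→D 6·5=30, T→E 8·24=192. Service 410; fixed 32; total 442.
Difference: |285 − 442| = 157.

Option 1 is cheaper by 157.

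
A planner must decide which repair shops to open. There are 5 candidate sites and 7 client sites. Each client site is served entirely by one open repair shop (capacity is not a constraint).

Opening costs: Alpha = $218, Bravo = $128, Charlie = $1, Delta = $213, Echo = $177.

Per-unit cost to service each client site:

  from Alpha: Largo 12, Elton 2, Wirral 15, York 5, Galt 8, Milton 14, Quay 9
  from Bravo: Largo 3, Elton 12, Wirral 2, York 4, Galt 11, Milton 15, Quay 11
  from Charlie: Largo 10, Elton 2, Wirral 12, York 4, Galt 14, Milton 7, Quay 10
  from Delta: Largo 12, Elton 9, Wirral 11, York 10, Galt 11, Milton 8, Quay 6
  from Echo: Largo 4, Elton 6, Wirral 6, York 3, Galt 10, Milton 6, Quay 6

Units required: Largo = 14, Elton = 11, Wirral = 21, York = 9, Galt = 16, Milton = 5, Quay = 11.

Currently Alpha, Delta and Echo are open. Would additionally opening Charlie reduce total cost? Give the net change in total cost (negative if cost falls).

No — net change +1 (cost rises by 1).

Current service cost with {Alpha, Delta, Echo}: 455.
Adding Charlie: each client site re-picks its cheapest; new service cost 455, saving 0.
Extra fixed cost: 1. Net change = 1 − 0 = 1.
(Totals: 1063 → 1064.)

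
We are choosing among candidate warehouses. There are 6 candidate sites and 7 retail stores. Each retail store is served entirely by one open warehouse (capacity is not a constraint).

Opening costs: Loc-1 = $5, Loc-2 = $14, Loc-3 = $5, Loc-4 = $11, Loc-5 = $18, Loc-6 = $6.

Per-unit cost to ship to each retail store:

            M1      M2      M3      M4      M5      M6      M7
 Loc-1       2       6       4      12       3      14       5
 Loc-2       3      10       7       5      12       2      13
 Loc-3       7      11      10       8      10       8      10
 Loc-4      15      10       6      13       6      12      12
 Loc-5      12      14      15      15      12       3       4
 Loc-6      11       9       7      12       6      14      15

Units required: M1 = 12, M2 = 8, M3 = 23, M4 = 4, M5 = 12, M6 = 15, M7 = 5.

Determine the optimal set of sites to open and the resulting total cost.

Open Loc-1 and Loc-2; minimum total cost 294.

For any fixed open set, each retail store goes to its cheapest open site; total = fixed + service.
{Loc-1, Loc-2}: M1→Loc-1 2·12=24, M2→Loc-1 6·8=48, M3→Loc-1 4·23=92, M4→Loc-2 5·4=20, M5→Loc-1 3·12=36, M6→Loc-2 2·15=30, M7→Loc-1 5·5=25. Service 275; fixed 19; total 294.
{Loc-1, Loc-2, Loc-3}: M1→Loc-1 2·12=24, M2→Loc-1 6·8=48, M3→Loc-1 4·23=92, M4→Loc-2 5·4=20, M5→Loc-1 3·12=36, M6→Loc-2 2·15=30, M7→Loc-1 5·5=25. Service 275; fixed 24; total 299.
{Loc-1, Loc-2, Loc-6}: service 275 + fixed 25 = 300
{Loc-1, Loc-2, Loc-3, Loc-4, Loc-5, Loc-6}: M1→Loc-1 2·12=24, M2→Loc-1 6·8=48, M3→Loc-1 4·23=92, M4→Loc-2 5·4=20, M5→Loc-1 3·12=36, M6→Loc-2 2·15=30, M7→Loc-5 4·5=20. Service 270; fixed 59; total 329.
No other subset beats 294.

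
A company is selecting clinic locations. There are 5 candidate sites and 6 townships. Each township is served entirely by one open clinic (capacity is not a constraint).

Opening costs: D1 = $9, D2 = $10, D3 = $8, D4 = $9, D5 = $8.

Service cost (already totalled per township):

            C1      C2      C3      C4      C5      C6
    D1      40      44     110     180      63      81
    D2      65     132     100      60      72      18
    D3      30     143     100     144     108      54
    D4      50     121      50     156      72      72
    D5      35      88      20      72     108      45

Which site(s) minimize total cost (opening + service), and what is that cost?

For any fixed open set, each township goes to its cheapest open site; total = fixed + service.
{D1, D2, D5}: C1→D5 35, C2→D1 44, C3→D5 20, C4→D2 60, C5→D1 63, C6→D2 18. Service 240; fixed 27; total 267.
{D1, D2, D3, D5}: service 235 + fixed 35 = 270
{D1, D2, D4, D5}: C1→D5 35, C2→D1 44, C3→D5 20, C4→D2 60, C5→D1 63, C6→D2 18. Service 240; fixed 36; total 276.
{D1, D2, D3, D4, D5}: service 235 + fixed 44 = 279
No other subset beats 267.

Open D1, D2 and D5; minimum total cost 267.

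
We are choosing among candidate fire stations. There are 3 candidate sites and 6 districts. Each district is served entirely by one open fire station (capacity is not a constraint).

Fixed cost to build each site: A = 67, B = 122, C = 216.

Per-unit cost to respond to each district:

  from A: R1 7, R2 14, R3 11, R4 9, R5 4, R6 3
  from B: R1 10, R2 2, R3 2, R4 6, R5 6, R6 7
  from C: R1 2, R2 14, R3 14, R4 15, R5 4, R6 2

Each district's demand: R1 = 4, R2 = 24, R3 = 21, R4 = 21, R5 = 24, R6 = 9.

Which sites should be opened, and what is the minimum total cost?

Open A and B; minimum total cost 556.

For any fixed open set, each district goes to its cheapest open site; total = fixed + service.
{A, B}: R1→A 7·4=28, R2→B 2·24=48, R3→B 2·21=42, R4→B 6·21=126, R5→A 4·24=96, R6→A 3·9=27. Service 367; fixed 189; total 556.
{B}: service 463 + fixed 122 = 585
{B, C}: service 338 + fixed 338 = 676
{A, B, C}: R1→C 2·4=8, R2→B 2·24=48, R3→B 2·21=42, R4→B 6·21=126, R5→A 4·24=96, R6→C 2·9=18. Service 338; fixed 405; total 743.
No other subset beats 556.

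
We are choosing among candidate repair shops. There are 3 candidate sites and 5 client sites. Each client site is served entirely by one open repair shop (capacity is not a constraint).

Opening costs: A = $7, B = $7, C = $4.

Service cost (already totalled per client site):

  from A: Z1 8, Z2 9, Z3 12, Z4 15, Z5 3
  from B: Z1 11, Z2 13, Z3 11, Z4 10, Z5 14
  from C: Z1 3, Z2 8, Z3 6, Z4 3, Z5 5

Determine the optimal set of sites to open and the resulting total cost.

Open C only; minimum total cost 29.

For any fixed open set, each client site goes to its cheapest open site; total = fixed + service.
{C}: Z1→C 3, Z2→C 8, Z3→C 6, Z4→C 3, Z5→C 5. Service 25; fixed 4; total 29.
{A, C}: Z1→C 3, Z2→C 8, Z3→C 6, Z4→C 3, Z5→A 3. Service 23; fixed 11; total 34.
{B, C}: Z1→C 3, Z2→C 8, Z3→C 6, Z4→C 3, Z5→C 5. Service 25; fixed 11; total 36.
{A, B, C}: Z1→C 3, Z2→C 8, Z3→C 6, Z4→C 3, Z5→A 3. Service 23; fixed 18; total 41.
No other subset beats 29.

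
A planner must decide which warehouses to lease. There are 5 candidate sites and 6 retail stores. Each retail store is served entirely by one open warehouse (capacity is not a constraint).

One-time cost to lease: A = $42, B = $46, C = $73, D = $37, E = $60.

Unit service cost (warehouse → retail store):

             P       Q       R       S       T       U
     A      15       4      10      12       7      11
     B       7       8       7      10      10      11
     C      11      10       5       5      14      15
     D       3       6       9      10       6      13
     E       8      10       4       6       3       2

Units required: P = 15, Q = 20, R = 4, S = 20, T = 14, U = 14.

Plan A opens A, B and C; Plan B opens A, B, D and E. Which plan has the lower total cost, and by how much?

Plan A: {A, B, C}: P→B 7·15=105, Q→A 4·20=80, R→C 5·4=20, S→C 5·20=100, T→A 7·14=98, U→A 11·14=154. Service 557; fixed 161; total 718.
Plan B: {A, B, D, E}: P→D 3·15=45, Q→A 4·20=80, R→E 4·4=16, S→E 6·20=120, T→E 3·14=42, U→E 2·14=28. Service 331; fixed 185; total 516.
Difference: |718 − 516| = 202.

Plan B is cheaper by 202.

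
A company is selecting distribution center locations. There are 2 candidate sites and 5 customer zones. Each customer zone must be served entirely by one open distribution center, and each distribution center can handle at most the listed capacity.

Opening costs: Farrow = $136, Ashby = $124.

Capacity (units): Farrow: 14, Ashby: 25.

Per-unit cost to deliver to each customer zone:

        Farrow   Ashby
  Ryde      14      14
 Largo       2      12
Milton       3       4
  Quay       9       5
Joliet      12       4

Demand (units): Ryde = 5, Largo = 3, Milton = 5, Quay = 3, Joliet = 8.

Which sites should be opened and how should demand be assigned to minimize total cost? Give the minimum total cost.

Minimum total cost: 297

Open {Ashby}: Ryde→Ashby 14·5=70, Largo→Ashby 12·3=36, Milton→Ashby 4·5=20, Quay→Ashby 5·3=15, Joliet→Ashby 4·8=32.
Loads: Ashby carries 24/25. Service 173; fixed 124; total 297.
Next best feasible plan costs 398.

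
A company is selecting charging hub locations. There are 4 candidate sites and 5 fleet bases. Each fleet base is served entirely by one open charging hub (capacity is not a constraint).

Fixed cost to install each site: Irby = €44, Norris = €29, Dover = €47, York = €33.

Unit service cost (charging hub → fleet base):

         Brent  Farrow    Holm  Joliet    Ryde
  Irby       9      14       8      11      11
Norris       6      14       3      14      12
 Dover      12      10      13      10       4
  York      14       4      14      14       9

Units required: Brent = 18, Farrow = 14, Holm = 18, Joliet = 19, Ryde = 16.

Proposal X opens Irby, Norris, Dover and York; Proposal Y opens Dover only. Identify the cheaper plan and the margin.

Proposal X: {Irby, Norris, Dover, York}: Brent→Norris 6·18=108, Farrow→York 4·14=56, Holm→Norris 3·18=54, Joliet→Dover 10·19=190, Ryde→Dover 4·16=64. Service 472; fixed 153; total 625.
Proposal Y: {Dover}: Brent→Dover 12·18=216, Farrow→Dover 10·14=140, Holm→Dover 13·18=234, Joliet→Dover 10·19=190, Ryde→Dover 4·16=64. Service 844; fixed 47; total 891.
Difference: |625 − 891| = 266.

Proposal X is cheaper by 266.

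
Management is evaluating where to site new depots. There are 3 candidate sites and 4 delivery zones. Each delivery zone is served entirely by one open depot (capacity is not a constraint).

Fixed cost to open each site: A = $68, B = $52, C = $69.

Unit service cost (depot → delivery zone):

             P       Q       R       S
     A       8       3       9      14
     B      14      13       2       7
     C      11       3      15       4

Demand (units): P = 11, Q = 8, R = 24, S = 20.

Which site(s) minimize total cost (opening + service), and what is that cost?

Open B and C; minimum total cost 394.

For any fixed open set, each delivery zone goes to its cheapest open site; total = fixed + service.
{B, C}: P→C 11·11=121, Q→C 3·8=24, R→B 2·24=48, S→C 4·20=80. Service 273; fixed 121; total 394.
{A, B}: service 300 + fixed 120 = 420
{A, B, C}: service 240 + fixed 189 = 429
{B}: service 446 + fixed 52 = 498
No other subset beats 394.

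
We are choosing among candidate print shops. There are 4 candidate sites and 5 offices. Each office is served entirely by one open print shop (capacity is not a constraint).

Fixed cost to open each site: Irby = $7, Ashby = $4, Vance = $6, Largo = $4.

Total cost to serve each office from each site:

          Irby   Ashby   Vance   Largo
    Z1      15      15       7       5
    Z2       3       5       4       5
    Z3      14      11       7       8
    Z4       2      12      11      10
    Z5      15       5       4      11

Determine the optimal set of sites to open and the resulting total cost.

Open Irby and Vance; minimum total cost 36.

For any fixed open set, each office goes to its cheapest open site; total = fixed + service.
{Irby, Vance}: Z1→Vance 7, Z2→Irby 3, Z3→Vance 7, Z4→Irby 2, Z5→Vance 4. Service 23; fixed 13; total 36.
{Irby, Ashby, Largo}: service 23 + fixed 15 = 38
{Irby, Vance, Largo}: service 21 + fixed 17 = 38
{Irby, Ashby, Vance, Largo}: Z1→Largo 5, Z2→Irby 3, Z3→Vance 7, Z4→Irby 2, Z5→Vance 4. Service 21; fixed 21; total 42.
(All 15 nonempty subsets were checked; Irby and Vance is lowest.)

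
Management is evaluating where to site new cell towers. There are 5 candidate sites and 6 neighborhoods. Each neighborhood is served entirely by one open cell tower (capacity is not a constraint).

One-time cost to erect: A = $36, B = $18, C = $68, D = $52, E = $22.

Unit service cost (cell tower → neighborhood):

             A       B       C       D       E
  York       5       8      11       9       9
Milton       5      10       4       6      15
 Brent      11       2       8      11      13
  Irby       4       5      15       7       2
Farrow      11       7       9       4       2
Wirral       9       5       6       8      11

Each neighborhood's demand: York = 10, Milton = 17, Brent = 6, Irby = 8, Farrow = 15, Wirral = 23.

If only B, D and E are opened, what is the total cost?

Each neighborhood is assigned to its cheapest site among the open ones.
{B, D, E}: York→B 8·10=80, Milton→D 6·17=102, Brent→B 2·6=12, Irby→E 2·8=16, Farrow→E 2·15=30, Wirral→B 5·23=115. Service 355; fixed 92; total 447.

Total cost: 447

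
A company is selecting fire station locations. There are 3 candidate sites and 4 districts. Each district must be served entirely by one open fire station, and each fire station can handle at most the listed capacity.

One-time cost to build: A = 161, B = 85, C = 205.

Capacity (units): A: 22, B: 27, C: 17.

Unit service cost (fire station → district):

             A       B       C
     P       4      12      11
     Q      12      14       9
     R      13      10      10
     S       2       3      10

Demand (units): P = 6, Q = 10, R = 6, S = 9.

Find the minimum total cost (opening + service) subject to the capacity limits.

Minimum total cost: 477

Open {A, B}: P→A 4·6=24, Q→A 12·10=120, R→B 10·6=60, S→B 3·9=27.
Loads: A carries 16/22, B carries 15/27. Service 231; fixed 246; total 477.
Next best feasible plan costs 488.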